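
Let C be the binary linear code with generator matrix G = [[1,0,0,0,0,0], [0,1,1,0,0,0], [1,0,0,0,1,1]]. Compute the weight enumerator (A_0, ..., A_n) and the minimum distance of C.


Weight distribution: A_0 = 1, A_1 = 1, A_2 = 2, A_3 = 2, A_4 = 1, A_5 = 1. Minimum distance d = 1.

Enumerate all 2^3 = 8 messages m ∈ F_2^3.
For each, compute codeword c = mG in F_2^6, then tally its weight.
  m = 000 → c = 000000, weight = 0.
  m = 100 → c = 100000, weight = 1.
  m = 010 → c = 011000, weight = 2.
  m = 110 → c = 111000, weight = 3.
  m = 001 → c = 100011, weight = 3.
  m = 101 → c = 000011, weight = 2.
  m = 011 → c = 111011, weight = 5.
  m = 111 → c = 011011, weight = 4.
Tally weights:
  weight 0: 1 codewords.
  weight 1: 1 codewords.
  weight 2: 2 codewords.
  weight 3: 2 codewords.
  weight 4: 1 codewords.
  weight 5: 1 codewords.
Minimum distance d = smallest w > 0 with A_w > 0 = 1.
Sanity: Σ A_w = 8 = 2^3 = 8 ✓.


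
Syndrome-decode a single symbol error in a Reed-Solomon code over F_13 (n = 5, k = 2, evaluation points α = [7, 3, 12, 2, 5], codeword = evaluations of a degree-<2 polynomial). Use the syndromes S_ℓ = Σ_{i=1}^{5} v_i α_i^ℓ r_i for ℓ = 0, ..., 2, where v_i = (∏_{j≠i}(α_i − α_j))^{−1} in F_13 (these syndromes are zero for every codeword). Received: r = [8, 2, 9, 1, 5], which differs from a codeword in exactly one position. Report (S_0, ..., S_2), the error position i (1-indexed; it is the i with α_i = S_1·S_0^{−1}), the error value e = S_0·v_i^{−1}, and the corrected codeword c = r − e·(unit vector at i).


S = (1, 2, 4), error at position 4, error magnitude e = 7, c = [8, 2, 9, 7, 5].

Step 1: column multipliers v_i = (∏_{j≠i}(α_i − α_j))^{−1} mod 13.
  i = 1 (α = 7): (7−3)(7−12)(7−2)(7−5) = 4·(−5)·5·2 = −200 ≡ 8, so v_1 = 8^{−1} = 5 (mod 13).
  i = 2 (α = 3): (3−7)(3−12)(3−2)(3−5) = (−4)·(−9)·1·(−2) = −72 ≡ 6, so v_2 = 6^{−1} = 11 (mod 13).
  i = 3 (α = 12): (12−7)(12−3)(12−2)(12−5) = 5·9·10·7 = 3150 ≡ 4, so v_3 = 4^{−1} = 10 (mod 13).
  i = 4 (α = 2): (2−7)(2−3)(2−12)(2−5) = (−5)·(−1)·(−10)·(−3) = 150 ≡ 7, so v_4 = 7^{−1} = 2 (mod 13).
  i = 5 (α = 5): (5−7)(5−3)(5−12)(5−2) = (−2)·2·(−7)·3 = 84 ≡ 6, so v_5 = 6^{−1} = 11 (mod 13).
  v = [5, 11, 10, 2, 11].
Step 2: syndromes of r = [8, 2, 9, 1, 5] (all sums mod 13).
  S_0 = Σ v_i r_i = 5·8 + 11·2 + 10·9 + 2·1 + 11·5 = 209 ≡ 1.
  S_1 = Σ v_i α_i r_i = 5·7·8 + 11·3·2 + 10·12·9 + 2·2·1 + 11·5·5 = 1705 ≡ 2.
  α_i^2 mod 13 = [10, 9, 1, 4, 12].
  S_2 = Σ v_i α_i^2 r_i = 5·10·8 + 11·9·2 + 10·1·9 + 2·4·1 + 11·12·5 = 1356 ≡ 4.
  S = (1, 2, 4) ≠ 0, so r is not a codeword (an error is present).
Step 3: locate the error. For a single error e at position i, S_ℓ = v_i·e·α_i^ℓ, so α_err = S_1/S_0.
  S_0^{−1} = 1^{−1} = 1 (mod 13), so α_err = 2·1 = 2 ≡ 2 = α_4. Error position i = 4.
  Consistency check: S_2/S_1 = 4·7 = 28 ≡ 2 = α_err ✓ (single-error assumption holds).
Step 4: error magnitude e = S_0/v_4 = S_0·∏_{j≠4}(α_4 − α_j) = 1·7 = 7 ≡ 7 (mod 13).
Step 5: correct position 4: c_4 = r_4 − e = 1 − 7 ≡ 7 (mod 13). Hence c = [8, 2, 9, 7, 5].
  Check: interpolating c through the α_i gives m(x) = 4 + 8·x (degree < 2) with m(α_i) = c_i for every i, so c is indeed a codeword.


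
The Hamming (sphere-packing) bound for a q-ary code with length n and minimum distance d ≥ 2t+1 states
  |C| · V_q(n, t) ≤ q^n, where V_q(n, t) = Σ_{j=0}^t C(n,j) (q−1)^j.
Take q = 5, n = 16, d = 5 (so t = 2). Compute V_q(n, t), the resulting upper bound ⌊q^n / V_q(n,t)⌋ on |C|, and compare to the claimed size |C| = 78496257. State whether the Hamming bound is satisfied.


V_q(n, t) = 1985, q^n = 152587890625, Hamming bound = 76870473, |C| = 78496257 > bound (violated).

Step 1: Compute V_q(n, t) = Σ_{j=0}^2 C(n, j) (q−1)^j.
  j = 0: C(16,0)·(4)^0 = 1·1 = 1.
  j = 1: C(16,1)·(4)^1 = 16·4 = 64.
  j = 2: C(16,2)·(4)^2 = 120·16 = 1920.
  V_q(n, t) = 1 + 64 + 1920 = 1985.
Step 2: q^n = 5^16 = 152587890625.
Step 3: Hamming bound ⌊q^n / V_q(n,t)⌋ = ⌊152587890625/1985⌋ = 76870473.
Step 4: Compare |C| = 78496257 to 76870473: violated.
The claimed |C| lies above the Hamming bound, so no 5-ary code of length 16 with d ≥ 5 can have 78496257 codewords.


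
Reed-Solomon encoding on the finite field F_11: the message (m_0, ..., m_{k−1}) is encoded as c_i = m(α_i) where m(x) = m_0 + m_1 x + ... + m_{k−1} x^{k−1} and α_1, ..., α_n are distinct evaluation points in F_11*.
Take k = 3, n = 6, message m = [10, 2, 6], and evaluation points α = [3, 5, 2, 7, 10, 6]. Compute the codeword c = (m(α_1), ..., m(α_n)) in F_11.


c = [4, 5, 5, 10, 3, 7]

Message polynomial: m(x) = 10 + 2·x + 6·x^2 (mod 11).
For each evaluation point α_i, compute m(α_i) mod 11:
  α_1 = 3: Horner steps 6 → 9 → 4, so m(3) = 4.
  α_2 = 5: Horner steps 6 → 10 → 5, so m(5) = 5.
  α_3 = 2: Horner steps 6 → 3 → 5, so m(2) = 5.
  α_4 = 7: Horner steps 6 → 0 → 10, so m(7) = 10.
  α_5 = 10: Horner steps 6 → 7 → 3, so m(10) = 3.
  α_6 = 6: Horner steps 6 → 5 → 7, so m(6) = 7.
Codeword c = [4, 5, 5, 10, 3, 7] ∈ F_11^6.


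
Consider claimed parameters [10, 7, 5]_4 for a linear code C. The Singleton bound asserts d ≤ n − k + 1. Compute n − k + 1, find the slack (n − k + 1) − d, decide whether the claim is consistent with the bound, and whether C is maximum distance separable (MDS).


Singleton RHS = n − k + 1 = 4, slack = -1, bound violated (no such code; not MDS).

Singleton bound: d ≤ n − k + 1.
Here n = 10, k = 7, so n − k + 1 = 4.
Given d = 5, check d ≤ 4: NO.
Slack = (n − k + 1) − d = -1.
The slack is negative: d = 5 exceeds n − k + 1 = 4 by 1, so the Singleton bound is violated and no linear [10, 7, 5]_4 code can exist. In particular it is not MDS (MDS requires d = n − k + 1 exactly).
Description: the claimed parameters are [10, 7, 5]_4; such a code would be impossible (violates the Singleton bound).


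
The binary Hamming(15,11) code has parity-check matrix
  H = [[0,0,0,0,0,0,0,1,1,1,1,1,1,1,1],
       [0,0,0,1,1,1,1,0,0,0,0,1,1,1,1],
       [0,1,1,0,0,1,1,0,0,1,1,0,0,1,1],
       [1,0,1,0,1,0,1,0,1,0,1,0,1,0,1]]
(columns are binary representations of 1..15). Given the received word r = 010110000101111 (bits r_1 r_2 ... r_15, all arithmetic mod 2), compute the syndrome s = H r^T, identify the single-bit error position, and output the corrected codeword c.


s = (1, 0, 0, 1)^T, error position = 9, corrected codeword c = 010110001101111

Compute s = H r^T mod 2 one row at a time:
  s_1 = 0 + 0 + 1 + 0 + 1 + 1 + 1 + 1 = 5 ≡ 1 (mod 2).
  s_2 = 1 + 1 + 0 + 0 + 1 + 1 + 1 + 1 = 6 ≡ 0 (mod 2).
  s_3 = 1 + 0 + 0 + 0 + 1 + 0 + 1 + 1 = 4 ≡ 0 (mod 2).
  s_4 = 0 + 0 + 1 + 0 + 0 + 0 + 1 + 1 = 3 ≡ 1 (mod 2).
s = (1, 0, 0, 1)^T — this equals column 9 of H (binary 1001), so error is at position 9.
Correct: flip bit 9 of r = 010110000101111 to get c = 010110001101111.


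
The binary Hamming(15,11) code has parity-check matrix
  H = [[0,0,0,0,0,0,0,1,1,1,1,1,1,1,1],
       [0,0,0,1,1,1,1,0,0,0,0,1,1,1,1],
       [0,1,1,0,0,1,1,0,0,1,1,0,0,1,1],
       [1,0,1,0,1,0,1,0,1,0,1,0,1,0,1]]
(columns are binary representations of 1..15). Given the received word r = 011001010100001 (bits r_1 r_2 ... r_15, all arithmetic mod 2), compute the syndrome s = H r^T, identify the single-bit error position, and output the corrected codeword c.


s = (1, 0, 1, 0)^T, error position = 10, corrected codeword c = 011001010000001

Compute s = H r^T mod 2 one row at a time:
  s_1 = 1 + 0 + 1 + 0 + 0 + 0 + 0 + 1 = 3 ≡ 1 (mod 2).
  s_2 = 0 + 0 + 1 + 0 + 0 + 0 + 0 + 1 = 2 ≡ 0 (mod 2).
  s_3 = 1 + 1 + 1 + 0 + 1 + 0 + 0 + 1 = 5 ≡ 1 (mod 2).
  s_4 = 0 + 1 + 0 + 0 + 0 + 0 + 0 + 1 = 2 ≡ 0 (mod 2).
s = (1, 0, 1, 0)^T — this equals column 10 of H (binary 1010), so error is at position 10.
Correct: flip bit 10 of r = 011001010100001 to get c = 011001010000001.


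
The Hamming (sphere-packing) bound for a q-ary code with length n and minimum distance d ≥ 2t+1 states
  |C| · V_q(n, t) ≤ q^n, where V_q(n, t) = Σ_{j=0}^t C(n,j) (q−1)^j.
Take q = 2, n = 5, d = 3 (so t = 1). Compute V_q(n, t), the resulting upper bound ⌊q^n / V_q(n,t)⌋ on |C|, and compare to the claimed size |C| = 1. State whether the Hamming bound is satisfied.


V_q(n, t) = 6, q^n = 32, Hamming bound = 5, |C| = 1 ≤ bound (satisfied).

Step 1: Compute V_q(n, t) = Σ_{j=0}^1 C(n, j) (q−1)^j.
  j = 0: C(5,0)·(1)^0 = 1·1 = 1.
  j = 1: C(5,1)·(1)^1 = 5·1 = 5.
  V_q(n, t) = 1 + 5 = 6.
Step 2: q^n = 2^5 = 32.
Step 3: Hamming bound ⌊q^n / V_q(n,t)⌋ = ⌊32/6⌋ = 5.
Step 4: Compare |C| = 1 to 5: satisfied.
The claimed |C| lies below the Hamming bound.


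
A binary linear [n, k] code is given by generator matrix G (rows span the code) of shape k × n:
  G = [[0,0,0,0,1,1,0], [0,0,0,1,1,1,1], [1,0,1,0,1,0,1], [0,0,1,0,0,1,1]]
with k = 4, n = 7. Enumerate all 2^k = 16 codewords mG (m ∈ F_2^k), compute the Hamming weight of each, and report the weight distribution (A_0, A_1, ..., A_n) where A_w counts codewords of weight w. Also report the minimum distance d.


Weight distribution: A_0 = 1, A_1 = 1, A_2 = 2, A_3 = 6, A_4 = 5, A_5 = 1. Minimum distance d = 1.

Enumerate all 2^4 = 16 messages m ∈ F_2^4.
For each, compute codeword c = mG in F_2^7, then tally its weight.
  m = 0000 → c = 0000000, weight = 0.
  m = 1000 → c = 0000110, weight = 2.
  m = 0100 → c = 0001111, weight = 4.
  m = 1100 → c = 0001001, weight = 2.
  m = 0010 → c = 1010101, weight = 4.
  m = 1010 → c = 1010011, weight = 4.
  m = 0110 → c = 1011010, weight = 4.
  m = 1110 → c = 1011100, weight = 4.
  m = 0001 → c = 0010011, weight = 3.
  m = 1001 → c = 0010101, weight = 3.
  m = 0101 → c = 0011100, weight = 3.
  m = 1101 → c = 0011010, weight = 3.
  m = 0011 → c = 1000110, weight = 3.
  m = 1011 → c = 1000000, weight = 1.
  m = 0111 → c = 1001001, weight = 3.
  m = 1111 → c = 1001111, weight = 5.
Tally weights:
  weight 0: 1 codewords.
  weight 1: 1 codewords.
  weight 2: 2 codewords.
  weight 3: 6 codewords.
  weight 4: 5 codewords.
  weight 5: 1 codewords.
Minimum distance d = smallest w > 0 with A_w > 0 = 1.
Sanity: Σ A_w = 16 = 2^4 = 16 ✓.


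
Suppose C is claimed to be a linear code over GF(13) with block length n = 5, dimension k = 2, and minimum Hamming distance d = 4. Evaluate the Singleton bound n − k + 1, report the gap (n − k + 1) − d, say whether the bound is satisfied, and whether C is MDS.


Singleton RHS = n − k + 1 = 4, slack = 0, bound satisfied, MDS.

Singleton bound: d ≤ n − k + 1.
Here n = 5, k = 2, so n − k + 1 = 4.
Given d = 4, check d ≤ 4: YES.
Slack = (n − k + 1) − d = 0.
The code is MDS (slack = 0).
Description: the claimed parameters are [5, 2, 4]_13; such a code would be MDS (meets Singleton bound).


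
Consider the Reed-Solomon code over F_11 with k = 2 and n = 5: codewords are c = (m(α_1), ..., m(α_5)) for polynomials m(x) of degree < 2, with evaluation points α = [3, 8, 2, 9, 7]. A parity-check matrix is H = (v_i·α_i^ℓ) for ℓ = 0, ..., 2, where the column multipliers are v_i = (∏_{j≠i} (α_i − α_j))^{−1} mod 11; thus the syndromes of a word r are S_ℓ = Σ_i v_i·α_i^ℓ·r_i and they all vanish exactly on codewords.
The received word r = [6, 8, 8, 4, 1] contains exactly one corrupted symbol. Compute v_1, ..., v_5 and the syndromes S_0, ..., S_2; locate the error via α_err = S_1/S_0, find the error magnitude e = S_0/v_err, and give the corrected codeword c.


S = (9, 7, 3), error at position 3, error magnitude e = 9, c = [6, 8, 10, 4, 1].

Step 1: column multipliers v_i = (∏_{j≠i}(α_i − α_j))^{−1} mod 11.
  i = 1 (α = 3): (3−8)(3−2)(3−9)(3−7) = (−5)·1·(−6)·(−4) = −120 ≡ 1, so v_1 = 1^{−1} = 1 (mod 11).
  i = 2 (α = 8): (8−3)(8−2)(8−9)(8−7) = 5·6·(−1)·1 = −30 ≡ 3, so v_2 = 3^{−1} = 4 (mod 11).
  i = 3 (α = 2): (2−3)(2−8)(2−9)(2−7) = (−1)·(−6)·(−7)·(−5) = 210 ≡ 1, so v_3 = 1^{−1} = 1 (mod 11).
  i = 4 (α = 9): (9−3)(9−8)(9−2)(9−7) = 6·1·7·2 = 84 ≡ 7, so v_4 = 7^{−1} = 8 (mod 11).
  i = 5 (α = 7): (7−3)(7−8)(7−2)(7−9) = 4·(−1)·5·(−2) = 40 ≡ 7, so v_5 = 7^{−1} = 8 (mod 11).
  v = [1, 4, 1, 8, 8].
Step 2: syndromes of r = [6, 8, 8, 4, 1] (all sums mod 11).
  S_0 = Σ v_i r_i = 1·6 + 4·8 + 1·8 + 8·4 + 8·1 = 86 ≡ 9.
  S_1 = Σ v_i α_i r_i = 1·3·6 + 4·8·8 + 1·2·8 + 8·9·4 + 8·7·1 = 634 ≡ 7.
  α_i^2 mod 11 = [9, 9, 4, 4, 5].
  S_2 = Σ v_i α_i^2 r_i = 1·9·6 + 4·9·8 + 1·4·8 + 8·4·4 + 8·5·1 = 542 ≡ 3.
  S = (9, 7, 3) ≠ 0, so r is not a codeword (an error is present).
Step 3: locate the error. For a single error e at position i, S_ℓ = v_i·e·α_i^ℓ, so α_err = S_1/S_0.
  S_0^{−1} = 9^{−1} = 5 (mod 11), so α_err = 7·5 = 35 ≡ 2 = α_3. Error position i = 3.
  Consistency check: S_2/S_1 = 3·8 = 24 ≡ 2 = α_err ✓ (single-error assumption holds).
Step 4: error magnitude e = S_0/v_3 = S_0·∏_{j≠3}(α_3 − α_j) = 9·1 = 9 ≡ 9 (mod 11).
Step 5: correct position 3: c_3 = r_3 − e = 8 − 9 ≡ 10 (mod 11). Hence c = [6, 8, 10, 4, 1].
  Check: interpolating c through the α_i gives m(x) = 7 + 7·x (degree < 2) with m(α_i) = c_i for every i, so c is indeed a codeword.


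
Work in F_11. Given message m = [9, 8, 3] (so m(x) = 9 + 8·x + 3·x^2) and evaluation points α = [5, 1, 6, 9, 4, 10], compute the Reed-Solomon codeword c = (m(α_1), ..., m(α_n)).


c = [3, 9, 0, 5, 1, 4]

Message polynomial: m(x) = 9 + 8·x + 3·x^2 (mod 11).
For each evaluation point α_i, compute m(α_i) mod 11:
  α_1 = 5: Horner steps 3 → 1 → 3, so m(5) = 3.
  α_2 = 1: Horner steps 3 → 0 → 9, so m(1) = 9.
  α_3 = 6: Horner steps 3 → 4 → 0, so m(6) = 0.
  α_4 = 9: Horner steps 3 → 2 → 5, so m(9) = 5.
  α_5 = 4: Horner steps 3 → 9 → 1, so m(4) = 1.
  α_6 = 10: Horner steps 3 → 5 → 4, so m(10) = 4.
Codeword c = [3, 9, 0, 5, 1, 4] ∈ F_11^6.


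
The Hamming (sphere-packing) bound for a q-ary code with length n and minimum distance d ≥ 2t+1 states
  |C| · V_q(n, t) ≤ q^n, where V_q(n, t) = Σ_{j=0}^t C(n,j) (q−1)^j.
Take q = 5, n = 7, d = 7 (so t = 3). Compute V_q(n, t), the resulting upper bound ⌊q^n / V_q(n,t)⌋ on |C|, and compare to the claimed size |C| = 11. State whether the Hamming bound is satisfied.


V_q(n, t) = 2605, q^n = 78125, Hamming bound = 29, |C| = 11 ≤ bound (satisfied).

Step 1: Compute V_q(n, t) = Σ_{j=0}^3 C(n, j) (q−1)^j.
  j = 0: C(7,0)·(4)^0 = 1·1 = 1.
  j = 1: C(7,1)·(4)^1 = 7·4 = 28.
  j = 2: C(7,2)·(4)^2 = 21·16 = 336.
  j = 3: C(7,3)·(4)^3 = 35·64 = 2240.
  V_q(n, t) = 1 + 28 + 336 + 2240 = 2605.
Step 2: q^n = 5^7 = 78125.
Step 3: Hamming bound ⌊q^n / V_q(n,t)⌋ = ⌊78125/2605⌋ = 29.
Step 4: Compare |C| = 11 to 29: satisfied.
The claimed |C| lies below the Hamming bound.


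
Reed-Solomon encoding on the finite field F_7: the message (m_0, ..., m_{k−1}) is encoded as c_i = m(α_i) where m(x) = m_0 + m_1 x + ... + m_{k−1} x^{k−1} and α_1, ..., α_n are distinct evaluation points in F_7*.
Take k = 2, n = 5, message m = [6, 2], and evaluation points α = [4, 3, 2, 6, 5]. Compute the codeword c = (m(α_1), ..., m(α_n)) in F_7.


c = [0, 5, 3, 4, 2]

Message polynomial: m(x) = 6 + 2·x (mod 7).
For each evaluation point α_i, compute m(α_i) mod 7:
  α_1 = 4: Horner steps 2 → 0, so m(4) = 0.
  α_2 = 3: Horner steps 2 → 5, so m(3) = 5.
  α_3 = 2: Horner steps 2 → 3, so m(2) = 3.
  α_4 = 6: Horner steps 2 → 4, so m(6) = 4.
  α_5 = 5: Horner steps 2 → 2, so m(5) = 2.
Codeword c = [0, 5, 3, 4, 2] ∈ F_7^5.


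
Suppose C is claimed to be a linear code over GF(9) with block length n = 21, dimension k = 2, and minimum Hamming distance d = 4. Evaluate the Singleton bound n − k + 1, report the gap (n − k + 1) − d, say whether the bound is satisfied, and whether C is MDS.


Singleton RHS = n − k + 1 = 20, slack = 16, bound satisfied, not MDS.

Singleton bound: d ≤ n − k + 1.
Here n = 21, k = 2, so n − k + 1 = 20.
Given d = 4, check d ≤ 20: YES.
Slack = (n − k + 1) − d = 16.
The code is NOT MDS (slack = 16 > 0).
Description: the claimed parameters are [21, 2, 4]_9; such a code would be non-MDS.


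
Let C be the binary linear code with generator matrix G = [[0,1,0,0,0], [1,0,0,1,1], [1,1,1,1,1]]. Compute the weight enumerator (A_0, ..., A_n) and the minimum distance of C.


Weight distribution: A_0 = 1, A_1 = 2, A_2 = 1, A_3 = 1, A_4 = 2, A_5 = 1. Minimum distance d = 1.

Enumerate all 2^3 = 8 messages m ∈ F_2^3.
For each, compute codeword c = mG in F_2^5, then tally its weight.
  m = 000 → c = 00000, weight = 0.
  m = 100 → c = 01000, weight = 1.
  m = 010 → c = 10011, weight = 3.
  m = 110 → c = 11011, weight = 4.
  m = 001 → c = 11111, weight = 5.
  m = 101 → c = 10111, weight = 4.
  m = 011 → c = 01100, weight = 2.
  m = 111 → c = 00100, weight = 1.
Tally weights:
  weight 0: 1 codewords.
  weight 1: 2 codewords.
  weight 2: 1 codewords.
  weight 3: 1 codewords.
  weight 4: 2 codewords.
  weight 5: 1 codewords.
Minimum distance d = smallest w > 0 with A_w > 0 = 1.
Sanity: Σ A_w = 8 = 2^3 = 8 ✓.


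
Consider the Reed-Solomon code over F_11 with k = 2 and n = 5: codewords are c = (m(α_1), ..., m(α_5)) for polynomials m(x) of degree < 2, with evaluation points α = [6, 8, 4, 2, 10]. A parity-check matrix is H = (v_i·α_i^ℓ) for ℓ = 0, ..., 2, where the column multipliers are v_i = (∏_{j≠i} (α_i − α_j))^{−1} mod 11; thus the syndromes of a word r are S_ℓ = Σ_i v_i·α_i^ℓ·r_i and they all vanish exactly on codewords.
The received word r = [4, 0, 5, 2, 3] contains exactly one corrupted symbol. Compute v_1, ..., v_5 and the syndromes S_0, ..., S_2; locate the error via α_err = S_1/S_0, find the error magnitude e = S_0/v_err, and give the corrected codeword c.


S = (2, 1, 6), error at position 1, error magnitude e = 7, c = [8, 0, 5, 2, 3].

Step 1: column multipliers v_i = (∏_{j≠i}(α_i − α_j))^{−1} mod 11.
  i = 1 (α = 6): (6−8)(6−4)(6−2)(6−10) = (−2)·2·4·(−4) = 64 ≡ 9, so v_1 = 9^{−1} = 5 (mod 11).
  i = 2 (α = 8): (8−6)(8−4)(8−2)(8−10) = 2·4·6·(−2) = −96 ≡ 3, so v_2 = 3^{−1} = 4 (mod 11).
  i = 3 (α = 4): (4−6)(4−8)(4−2)(4−10) = (−2)·(−4)·2·(−6) = −96 ≡ 3, so v_3 = 3^{−1} = 4 (mod 11).
  i = 4 (α = 2): (2−6)(2−8)(2−4)(2−10) = (−4)·(−6)·(−2)·(−8) = 384 ≡ 10, so v_4 = 10^{−1} = 10 (mod 11).
  i = 5 (α = 10): (10−6)(10−8)(10−4)(10−2) = 4·2·6·8 = 384 ≡ 10, so v_5 = 10^{−1} = 10 (mod 11).
  v = [5, 4, 4, 10, 10].
Step 2: syndromes of r = [4, 0, 5, 2, 3] (all sums mod 11).
  S_0 = Σ v_i r_i = 5·4 + 4·0 + 4·5 + 10·2 + 10·3 = 90 ≡ 2.
  S_1 = Σ v_i α_i r_i = 5·6·4 + 4·8·0 + 4·4·5 + 10·2·2 + 10·10·3 = 540 ≡ 1.
  α_i^2 mod 11 = [3, 9, 5, 4, 1].
  S_2 = Σ v_i α_i^2 r_i = 5·3·4 + 4·9·0 + 4·5·5 + 10·4·2 + 10·1·3 = 270 ≡ 6.
  S = (2, 1, 6) ≠ 0, so r is not a codeword (an error is present).
Step 3: locate the error. For a single error e at position i, S_ℓ = v_i·e·α_i^ℓ, so α_err = S_1/S_0.
  S_0^{−1} = 2^{−1} = 6 (mod 11), so α_err = 1·6 = 6 ≡ 6 = α_1. Error position i = 1.
  Consistency check: S_2/S_1 = 6·1 = 6 ≡ 6 = α_err ✓ (single-error assumption holds).
Step 4: error magnitude e = S_0/v_1 = S_0·∏_{j≠1}(α_1 − α_j) = 2·9 = 18 ≡ 7 (mod 11).
Step 5: correct position 1: c_1 = r_1 − e = 4 − 7 ≡ 8 (mod 11). Hence c = [8, 0, 5, 2, 3].
  Check: interpolating c through the α_i gives m(x) = 10 + 7·x (degree < 2) with m(α_i) = c_i for every i, so c is indeed a codeword.


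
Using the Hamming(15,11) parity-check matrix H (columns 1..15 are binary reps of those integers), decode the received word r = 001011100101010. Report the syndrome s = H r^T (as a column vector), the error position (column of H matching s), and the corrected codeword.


s = (1, 1, 1, 1)^T, error position = 15, corrected codeword c = 001011100101011

Compute s = H r^T mod 2 one row at a time:
  s_1 = 0 + 0 + 1 + 0 + 1 + 0 + 1 + 0 = 3 ≡ 1 (mod 2).
  s_2 = 0 + 1 + 1 + 1 + 1 + 0 + 1 + 0 = 5 ≡ 1 (mod 2).
  s_3 = 0 + 1 + 1 + 1 + 1 + 0 + 1 + 0 = 5 ≡ 1 (mod 2).
  s_4 = 0 + 1 + 1 + 1 + 0 + 0 + 0 + 0 = 3 ≡ 1 (mod 2).
s = (1, 1, 1, 1)^T — this equals column 15 of H (binary 1111), so error is at position 15.
Correct: flip bit 15 of r = 001011100101010 to get c = 001011100101011.


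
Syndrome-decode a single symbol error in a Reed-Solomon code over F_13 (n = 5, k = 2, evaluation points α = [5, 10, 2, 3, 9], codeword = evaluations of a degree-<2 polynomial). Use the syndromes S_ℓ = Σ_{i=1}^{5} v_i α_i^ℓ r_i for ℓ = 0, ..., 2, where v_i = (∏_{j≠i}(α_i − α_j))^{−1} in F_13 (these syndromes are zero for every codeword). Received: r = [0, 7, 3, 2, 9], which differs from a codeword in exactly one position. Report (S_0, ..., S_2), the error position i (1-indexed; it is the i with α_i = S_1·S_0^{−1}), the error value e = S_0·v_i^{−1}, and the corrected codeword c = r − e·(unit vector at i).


S = (11, 6, 8), error at position 2, error magnitude e = 12, c = [0, 8, 3, 2, 9].

Step 1: column multipliers v_i = (∏_{j≠i}(α_i − α_j))^{−1} mod 13.
  i = 1 (α = 5): (5−10)(5−2)(5−3)(5−9) = (−5)·3·2·(−4) = 120 ≡ 3, so v_1 = 3^{−1} = 9 (mod 13).
  i = 2 (α = 10): (10−5)(10−2)(10−3)(10−9) = 5·8·7·1 = 280 ≡ 7, so v_2 = 7^{−1} = 2 (mod 13).
  i = 3 (α = 2): (2−5)(2−10)(2−3)(2−9) = (−3)·(−8)·(−1)·(−7) = 168 ≡ 12, so v_3 = 12^{−1} = 12 (mod 13).
  i = 4 (α = 3): (3−5)(3−10)(3−2)(3−9) = (−2)·(−7)·1·(−6) = −84 ≡ 7, so v_4 = 7^{−1} = 2 (mod 13).
  i = 5 (α = 9): (9−5)(9−10)(9−2)(9−3) = 4·(−1)·7·6 = −168 ≡ 1, so v_5 = 1^{−1} = 1 (mod 13).
  v = [9, 2, 12, 2, 1].
Step 2: syndromes of r = [0, 7, 3, 2, 9] (all sums mod 13).
  S_0 = Σ v_i r_i = 9·0 + 2·7 + 12·3 + 2·2 + 1·9 = 63 ≡ 11.
  S_1 = Σ v_i α_i r_i = 9·5·0 + 2·10·7 + 12·2·3 + 2·3·2 + 1·9·9 = 305 ≡ 6.
  α_i^2 mod 13 = [12, 9, 4, 9, 3].
  S_2 = Σ v_i α_i^2 r_i = 9·12·0 + 2·9·7 + 12·4·3 + 2·9·2 + 1·3·9 = 333 ≡ 8.
  S = (11, 6, 8) ≠ 0, so r is not a codeword (an error is present).
Step 3: locate the error. For a single error e at position i, S_ℓ = v_i·e·α_i^ℓ, so α_err = S_1/S_0.
  S_0^{−1} = 11^{−1} = 6 (mod 13), so α_err = 6·6 = 36 ≡ 10 = α_2. Error position i = 2.
  Consistency check: S_2/S_1 = 8·11 = 88 ≡ 10 = α_err ✓ (single-error assumption holds).
Step 4: error magnitude e = S_0/v_2 = S_0·∏_{j≠2}(α_2 − α_j) = 11·7 = 77 ≡ 12 (mod 13).
Step 5: correct position 2: c_2 = r_2 − e = 7 − 12 ≡ 8 (mod 13). Hence c = [0, 8, 3, 2, 9].
  Check: interpolating c through the α_i gives m(x) = 5 + 12·x (degree < 2) with m(α_i) = c_i for every i, so c is indeed a codeword.


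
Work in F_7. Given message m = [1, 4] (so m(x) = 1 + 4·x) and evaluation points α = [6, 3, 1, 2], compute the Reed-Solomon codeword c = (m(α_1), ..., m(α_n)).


c = [4, 6, 5, 2]

Message polynomial: m(x) = 1 + 4·x (mod 7).
For each evaluation point α_i, compute m(α_i) mod 7:
  α_1 = 6: Horner steps 4 → 4, so m(6) = 4.
  α_2 = 3: Horner steps 4 → 6, so m(3) = 6.
  α_3 = 1: Horner steps 4 → 5, so m(1) = 5.
  α_4 = 2: Horner steps 4 → 2, so m(2) = 2.
Codeword c = [4, 6, 5, 2] ∈ F_7^4.


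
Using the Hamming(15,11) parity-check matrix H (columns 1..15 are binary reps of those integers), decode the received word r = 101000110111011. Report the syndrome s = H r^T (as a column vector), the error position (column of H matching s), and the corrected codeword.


s = (0, 0, 0, 1)^T, error position = 1, corrected codeword c = 001000110111011

Compute s = H r^T mod 2 one row at a time:
  s_1 = 1 + 0 + 1 + 1 + 1 + 0 + 1 + 1 = 6 ≡ 0 (mod 2).
  s_2 = 0 + 0 + 0 + 1 + 1 + 0 + 1 + 1 = 4 ≡ 0 (mod 2).
  s_3 = 0 + 1 + 0 + 1 + 1 + 1 + 1 + 1 = 6 ≡ 0 (mod 2).
  s_4 = 1 + 1 + 0 + 1 + 0 + 1 + 0 + 1 = 5 ≡ 1 (mod 2).
s = (0, 0, 0, 1)^T — this equals column 1 of H (binary 0001), so error is at position 1.
Correct: flip bit 1 of r = 101000110111011 to get c = 001000110111011.


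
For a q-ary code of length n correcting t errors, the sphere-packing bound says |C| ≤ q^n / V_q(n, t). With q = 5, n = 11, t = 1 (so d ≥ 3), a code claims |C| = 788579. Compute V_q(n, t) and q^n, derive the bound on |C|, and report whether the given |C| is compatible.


V_q(n, t) = 45, q^n = 48828125, Hamming bound = 1085069, |C| = 788579 ≤ bound (satisfied).

Step 1: Compute V_q(n, t) = Σ_{j=0}^1 C(n, j) (q−1)^j.
  j = 0: C(11,0)·(4)^0 = 1·1 = 1.
  j = 1: C(11,1)·(4)^1 = 11·4 = 44.
  V_q(n, t) = 1 + 44 = 45.
Step 2: q^n = 5^11 = 48828125.
Step 3: Hamming bound ⌊q^n / V_q(n,t)⌋ = ⌊48828125/45⌋ = 1085069.
Step 4: Compare |C| = 788579 to 1085069: satisfied.
The claimed |C| lies below the Hamming bound.


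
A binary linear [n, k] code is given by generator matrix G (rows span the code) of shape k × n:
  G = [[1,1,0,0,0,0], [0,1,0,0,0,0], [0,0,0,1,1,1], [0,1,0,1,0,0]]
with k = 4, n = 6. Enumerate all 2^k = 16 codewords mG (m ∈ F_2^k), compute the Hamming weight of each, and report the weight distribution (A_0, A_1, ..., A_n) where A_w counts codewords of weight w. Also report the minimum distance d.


Weight distribution: A_0 = 1, A_1 = 3, A_2 = 4, A_3 = 4, A_4 = 3, A_5 = 1. Minimum distance d = 1.

Enumerate all 2^4 = 16 messages m ∈ F_2^4.
For each, compute codeword c = mG in F_2^6, then tally its weight.
  m = 0000 → c = 000000, weight = 0.
  m = 1000 → c = 110000, weight = 2.
  m = 0100 → c = 010000, weight = 1.
  m = 1100 → c = 100000, weight = 1.
  m = 0010 → c = 000111, weight = 3.
  m = 1010 → c = 110111, weight = 5.
  m = 0110 → c = 010111, weight = 4.
  m = 1110 → c = 100111, weight = 4.
  m = 0001 → c = 010100, weight = 2.
  m = 1001 → c = 100100, weight = 2.
  m = 0101 → c = 000100, weight = 1.
  m = 1101 → c = 110100, weight = 3.
  m = 0011 → c = 010011, weight = 3.
  m = 1011 → c = 100011, weight = 3.
  m = 0111 → c = 000011, weight = 2.
  m = 1111 → c = 110011, weight = 4.
Tally weights:
  weight 0: 1 codewords.
  weight 1: 3 codewords.
  weight 2: 4 codewords.
  weight 3: 4 codewords.
  weight 4: 3 codewords.
  weight 5: 1 codewords.
Minimum distance d = smallest w > 0 with A_w > 0 = 1.
Sanity: Σ A_w = 16 = 2^4 = 16 ✓.


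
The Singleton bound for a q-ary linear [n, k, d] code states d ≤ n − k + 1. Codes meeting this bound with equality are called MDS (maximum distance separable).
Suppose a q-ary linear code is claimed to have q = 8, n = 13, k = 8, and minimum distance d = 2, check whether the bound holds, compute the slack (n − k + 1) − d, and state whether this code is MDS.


Singleton RHS = n − k + 1 = 6, slack = 4, bound satisfied, not MDS.

Singleton bound: d ≤ n − k + 1.
Here n = 13, k = 8, so n − k + 1 = 6.
Given d = 2, check d ≤ 6: YES.
Slack = (n − k + 1) − d = 4.
The code is NOT MDS (slack = 4 > 0).
Description: the claimed parameters are [13, 8, 2]_8; such a code would be non-MDS.


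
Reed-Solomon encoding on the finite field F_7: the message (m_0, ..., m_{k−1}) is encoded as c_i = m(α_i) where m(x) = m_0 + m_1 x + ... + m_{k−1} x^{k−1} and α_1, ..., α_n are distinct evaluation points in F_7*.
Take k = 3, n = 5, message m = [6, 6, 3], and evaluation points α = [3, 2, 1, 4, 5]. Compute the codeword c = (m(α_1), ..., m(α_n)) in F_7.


c = [2, 2, 1, 1, 6]

Message polynomial: m(x) = 6 + 6·x + 3·x^2 (mod 7).
For each evaluation point α_i, compute m(α_i) mod 7:
  α_1 = 3: Horner steps 3 → 1 → 2, so m(3) = 2.
  α_2 = 2: Horner steps 3 → 5 → 2, so m(2) = 2.
  α_3 = 1: Horner steps 3 → 2 → 1, so m(1) = 1.
  α_4 = 4: Horner steps 3 → 4 → 1, so m(4) = 1.
  α_5 = 5: Horner steps 3 → 0 → 6, so m(5) = 6.
Codeword c = [2, 2, 1, 1, 6] ∈ F_7^5.


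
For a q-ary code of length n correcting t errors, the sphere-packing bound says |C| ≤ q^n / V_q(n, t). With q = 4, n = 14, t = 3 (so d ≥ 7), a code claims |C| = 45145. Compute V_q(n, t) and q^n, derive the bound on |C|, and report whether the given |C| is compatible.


V_q(n, t) = 10690, q^n = 268435456, Hamming bound = 25110, |C| = 45145 > bound (violated).

Step 1: Compute V_q(n, t) = Σ_{j=0}^3 C(n, j) (q−1)^j.
  j = 0: C(14,0)·(3)^0 = 1·1 = 1.
  j = 1: C(14,1)·(3)^1 = 14·3 = 42.
  j = 2: C(14,2)·(3)^2 = 91·9 = 819.
  j = 3: C(14,3)·(3)^3 = 364·27 = 9828.
  V_q(n, t) = 1 + 42 + 819 + 9828 = 10690.
Step 2: q^n = 4^14 = 268435456.
Step 3: Hamming bound ⌊q^n / V_q(n,t)⌋ = ⌊268435456/10690⌋ = 25110.
Step 4: Compare |C| = 45145 to 25110: violated.
The claimed |C| lies above the Hamming bound, so no 4-ary code of length 14 with d ≥ 7 can have 45145 codewords.


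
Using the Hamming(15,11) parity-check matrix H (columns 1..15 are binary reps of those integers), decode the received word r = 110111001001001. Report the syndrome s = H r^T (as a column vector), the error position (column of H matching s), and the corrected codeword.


s = (1, 1, 1, 0)^T, error position = 14, corrected codeword c = 110111001001011

Compute s = H r^T mod 2 one row at a time:
  s_1 = 0 + 1 + 0 + 0 + 1 + 0 + 0 + 1 = 3 ≡ 1 (mod 2).
  s_2 = 1 + 1 + 1 + 0 + 1 + 0 + 0 + 1 = 5 ≡ 1 (mod 2).
  s_3 = 1 + 0 + 1 + 0 + 0 + 0 + 0 + 1 = 3 ≡ 1 (mod 2).
  s_4 = 1 + 0 + 1 + 0 + 1 + 0 + 0 + 1 = 4 ≡ 0 (mod 2).
s = (1, 1, 1, 0)^T — this equals column 14 of H (binary 1110), so error is at position 14.
Correct: flip bit 14 of r = 110111001001001 to get c = 110111001001011.


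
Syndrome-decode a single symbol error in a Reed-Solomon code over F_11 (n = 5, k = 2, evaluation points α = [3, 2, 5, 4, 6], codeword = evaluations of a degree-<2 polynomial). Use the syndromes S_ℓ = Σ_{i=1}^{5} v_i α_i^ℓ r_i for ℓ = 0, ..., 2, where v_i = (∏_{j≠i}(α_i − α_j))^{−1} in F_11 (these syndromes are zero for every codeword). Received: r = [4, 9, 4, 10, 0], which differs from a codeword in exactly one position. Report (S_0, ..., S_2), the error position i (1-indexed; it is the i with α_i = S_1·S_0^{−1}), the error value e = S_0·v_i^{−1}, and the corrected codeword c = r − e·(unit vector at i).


S = (2, 10, 6), error at position 3, error magnitude e = 10, c = [4, 9, 5, 10, 0].

Step 1: column multipliers v_i = (∏_{j≠i}(α_i − α_j))^{−1} mod 11.
  i = 1 (α = 3): (3−2)(3−5)(3−4)(3−6) = 1·(−2)·(−1)·(−3) = −6 ≡ 5, so v_1 = 5^{−1} = 9 (mod 11).
  i = 2 (α = 2): (2−3)(2−5)(2−4)(2−6) = (−1)·(−3)·(−2)·(−4) = 24 ≡ 2, so v_2 = 2^{−1} = 6 (mod 11).
  i = 3 (α = 5): (5−3)(5−2)(5−4)(5−6) = 2·3·1·(−1) = −6 ≡ 5, so v_3 = 5^{−1} = 9 (mod 11).
  i = 4 (α = 4): (4−3)(4−2)(4−5)(4−6) = 1·2·(−1)·(−2) = 4 ≡ 4, so v_4 = 4^{−1} = 3 (mod 11).
  i = 5 (α = 6): (6−3)(6−2)(6−5)(6−4) = 3·4·1·2 = 24 ≡ 2, so v_5 = 2^{−1} = 6 (mod 11).
  v = [9, 6, 9, 3, 6].
Step 2: syndromes of r = [4, 9, 4, 10, 0] (all sums mod 11).
  S_0 = Σ v_i r_i = 9·4 + 6·9 + 9·4 + 3·10 + 6·0 = 156 ≡ 2.
  S_1 = Σ v_i α_i r_i = 9·3·4 + 6·2·9 + 9·5·4 + 3·4·10 + 6·6·0 = 516 ≡ 10.
  α_i^2 mod 11 = [9, 4, 3, 5, 3].
  S_2 = Σ v_i α_i^2 r_i = 9·9·4 + 6·4·9 + 9·3·4 + 3·5·10 + 6·3·0 = 798 ≡ 6.
  S = (2, 10, 6) ≠ 0, so r is not a codeword (an error is present).
Step 3: locate the error. For a single error e at position i, S_ℓ = v_i·e·α_i^ℓ, so α_err = S_1/S_0.
  S_0^{−1} = 2^{−1} = 6 (mod 11), so α_err = 10·6 = 60 ≡ 5 = α_3. Error position i = 3.
  Consistency check: S_2/S_1 = 6·10 = 60 ≡ 5 = α_err ✓ (single-error assumption holds).
Step 4: error magnitude e = S_0/v_3 = S_0·∏_{j≠3}(α_3 − α_j) = 2·5 = 10 ≡ 10 (mod 11).
Step 5: correct position 3: c_3 = r_3 − e = 4 − 10 ≡ 5 (mod 11). Hence c = [4, 9, 5, 10, 0].
  Check: interpolating c through the α_i gives m(x) = 8 + 6·x (degree < 2) with m(α_i) = c_i for every i, so c is indeed a codeword.


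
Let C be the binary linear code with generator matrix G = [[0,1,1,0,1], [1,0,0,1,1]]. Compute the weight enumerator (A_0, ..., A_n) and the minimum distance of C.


Weight distribution: A_0 = 1, A_3 = 2, A_4 = 1. Minimum distance d = 3.

Enumerate all 2^2 = 4 messages m ∈ F_2^2.
For each, compute codeword c = mG in F_2^5, then tally its weight.
  m = 00 → c = 00000, weight = 0.
  m = 10 → c = 01101, weight = 3.
  m = 01 → c = 10011, weight = 3.
  m = 11 → c = 11110, weight = 4.
Tally weights:
  weight 0: 1 codewords.
  weight 3: 2 codewords.
  weight 4: 1 codewords.
Minimum distance d = smallest w > 0 with A_w > 0 = 3.
Sanity: Σ A_w = 4 = 2^2 = 4 ✓.


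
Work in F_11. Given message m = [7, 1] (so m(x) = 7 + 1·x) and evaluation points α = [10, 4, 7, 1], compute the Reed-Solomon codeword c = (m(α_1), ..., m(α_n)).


c = [6, 0, 3, 8]

Message polynomial: m(x) = 7 + 1·x (mod 11).
For each evaluation point α_i, compute m(α_i) mod 11:
  α_1 = 10: Horner steps 1 → 6, so m(10) = 6.
  α_2 = 4: Horner steps 1 → 0, so m(4) = 0.
  α_3 = 7: Horner steps 1 → 3, so m(7) = 3.
  α_4 = 1: Horner steps 1 → 8, so m(1) = 8.
Codeword c = [6, 0, 3, 8] ∈ F_11^4.


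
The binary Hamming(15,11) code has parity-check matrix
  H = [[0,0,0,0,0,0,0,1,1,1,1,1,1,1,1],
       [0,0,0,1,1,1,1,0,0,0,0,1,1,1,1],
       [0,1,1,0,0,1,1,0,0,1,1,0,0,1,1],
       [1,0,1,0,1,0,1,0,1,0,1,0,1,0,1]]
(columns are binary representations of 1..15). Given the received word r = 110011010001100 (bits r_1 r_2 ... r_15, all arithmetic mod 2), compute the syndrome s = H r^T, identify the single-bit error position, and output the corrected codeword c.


s = (1, 0, 0, 1)^T, error position = 9, corrected codeword c = 110011011001100

Compute s = H r^T mod 2 one row at a time:
  s_1 = 1 + 0 + 0 + 0 + 1 + 1 + 0 + 0 = 3 ≡ 1 (mod 2).
  s_2 = 0 + 1 + 1 + 0 + 1 + 1 + 0 + 0 = 4 ≡ 0 (mod 2).
  s_3 = 1 + 0 + 1 + 0 + 0 + 0 + 0 + 0 = 2 ≡ 0 (mod 2).
  s_4 = 1 + 0 + 1 + 0 + 0 + 0 + 1 + 0 = 3 ≡ 1 (mod 2).
s = (1, 0, 0, 1)^T — this equals column 9 of H (binary 1001), so error is at position 9.
Correct: flip bit 9 of r = 110011010001100 to get c = 110011011001100.


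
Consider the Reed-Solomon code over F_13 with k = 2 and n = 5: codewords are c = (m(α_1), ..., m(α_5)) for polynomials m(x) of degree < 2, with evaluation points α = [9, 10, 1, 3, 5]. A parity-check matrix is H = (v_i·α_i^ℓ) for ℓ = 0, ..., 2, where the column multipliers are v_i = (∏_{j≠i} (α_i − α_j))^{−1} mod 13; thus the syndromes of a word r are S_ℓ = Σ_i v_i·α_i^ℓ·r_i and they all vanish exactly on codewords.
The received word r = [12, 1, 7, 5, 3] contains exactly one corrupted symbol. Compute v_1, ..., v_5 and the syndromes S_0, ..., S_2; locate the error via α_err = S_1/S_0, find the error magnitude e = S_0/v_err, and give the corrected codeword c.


S = (1, 10, 9), error at position 2, error magnitude e = 3, c = [12, 11, 7, 5, 3].

Step 1: column multipliers v_i = (∏_{j≠i}(α_i − α_j))^{−1} mod 13.
  i = 1 (α = 9): (9−10)(9−1)(9−3)(9−5) = (−1)·8·6·4 = −192 ≡ 3, so v_1 = 3^{−1} = 9 (mod 13).
  i = 2 (α = 10): (10−9)(10−1)(10−3)(10−5) = 1·9·7·5 = 315 ≡ 3, so v_2 = 3^{−1} = 9 (mod 13).
  i = 3 (α = 1): (1−9)(1−10)(1−3)(1−5) = (−8)·(−9)·(−2)·(−4) = 576 ≡ 4, so v_3 = 4^{−1} = 10 (mod 13).
  i = 4 (α = 3): (3−9)(3−10)(3−1)(3−5) = (−6)·(−7)·2·(−2) = −168 ≡ 1, so v_4 = 1^{−1} = 1 (mod 13).
  i = 5 (α = 5): (5−9)(5−10)(5−1)(5−3) = (−4)·(−5)·4·2 = 160 ≡ 4, so v_5 = 4^{−1} = 10 (mod 13).
  v = [9, 9, 10, 1, 10].
Step 2: syndromes of r = [12, 1, 7, 5, 3] (all sums mod 13).
  S_0 = Σ v_i r_i = 9·12 + 9·1 + 10·7 + 1·5 + 10·3 = 222 ≡ 1.
  S_1 = Σ v_i α_i r_i = 9·9·12 + 9·10·1 + 10·1·7 + 1·3·5 + 10·5·3 = 1297 ≡ 10.
  α_i^2 mod 13 = [3, 9, 1, 9, 12].
  S_2 = Σ v_i α_i^2 r_i = 9·3·12 + 9·9·1 + 10·1·7 + 1·9·5 + 10·12·3 = 880 ≡ 9.
  S = (1, 10, 9) ≠ 0, so r is not a codeword (an error is present).
Step 3: locate the error. For a single error e at position i, S_ℓ = v_i·e·α_i^ℓ, so α_err = S_1/S_0.
  S_0^{−1} = 1^{−1} = 1 (mod 13), so α_err = 10·1 = 10 ≡ 10 = α_2. Error position i = 2.
  Consistency check: S_2/S_1 = 9·4 = 36 ≡ 10 = α_err ✓ (single-error assumption holds).
Step 4: error magnitude e = S_0/v_2 = S_0·∏_{j≠2}(α_2 − α_j) = 1·3 = 3 ≡ 3 (mod 13).
Step 5: correct position 2: c_2 = r_2 − e = 1 − 3 ≡ 11 (mod 13). Hence c = [12, 11, 7, 5, 3].
  Check: interpolating c through the α_i gives m(x) = 8 + 12·x (degree < 2) with m(α_i) = c_i for every i, so c is indeed a codeword.


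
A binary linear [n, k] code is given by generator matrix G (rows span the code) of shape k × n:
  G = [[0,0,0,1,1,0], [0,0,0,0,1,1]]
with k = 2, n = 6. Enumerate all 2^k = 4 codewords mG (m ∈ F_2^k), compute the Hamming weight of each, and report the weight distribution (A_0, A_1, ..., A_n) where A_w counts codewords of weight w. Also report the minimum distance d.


Weight distribution: A_0 = 1, A_2 = 3. Minimum distance d = 2.

Enumerate all 2^2 = 4 messages m ∈ F_2^2.
For each, compute codeword c = mG in F_2^6, then tally its weight.
  m = 00 → c = 000000, weight = 0.
  m = 10 → c = 000110, weight = 2.
  m = 01 → c = 000011, weight = 2.
  m = 11 → c = 000101, weight = 2.
Tally weights:
  weight 0: 1 codewords.
  weight 2: 3 codewords.
Minimum distance d = smallest w > 0 with A_w > 0 = 2.
Sanity: Σ A_w = 4 = 2^2 = 4 ✓.


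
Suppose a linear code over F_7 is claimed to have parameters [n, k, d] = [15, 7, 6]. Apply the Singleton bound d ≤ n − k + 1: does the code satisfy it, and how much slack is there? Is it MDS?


Singleton RHS = n − k + 1 = 9, slack = 3, bound satisfied, not MDS.

Singleton bound: d ≤ n − k + 1.
Here n = 15, k = 7, so n − k + 1 = 9.
Given d = 6, check d ≤ 9: YES.
Slack = (n − k + 1) − d = 3.
The code is NOT MDS (slack = 3 > 0).
Description: the claimed parameters are [15, 7, 6]_7; such a code would be non-MDS.


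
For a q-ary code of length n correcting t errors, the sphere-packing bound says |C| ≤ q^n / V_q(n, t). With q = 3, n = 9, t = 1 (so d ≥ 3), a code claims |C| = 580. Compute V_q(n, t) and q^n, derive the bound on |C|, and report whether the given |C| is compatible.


V_q(n, t) = 19, q^n = 19683, Hamming bound = 1035, |C| = 580 ≤ bound (satisfied).

Step 1: Compute V_q(n, t) = Σ_{j=0}^1 C(n, j) (q−1)^j.
  j = 0: C(9,0)·(2)^0 = 1·1 = 1.
  j = 1: C(9,1)·(2)^1 = 9·2 = 18.
  V_q(n, t) = 1 + 18 = 19.
Step 2: q^n = 3^9 = 19683.
Step 3: Hamming bound ⌊q^n / V_q(n,t)⌋ = ⌊19683/19⌋ = 1035.
Step 4: Compare |C| = 580 to 1035: satisfied.
The claimed |C| lies below the Hamming bound.


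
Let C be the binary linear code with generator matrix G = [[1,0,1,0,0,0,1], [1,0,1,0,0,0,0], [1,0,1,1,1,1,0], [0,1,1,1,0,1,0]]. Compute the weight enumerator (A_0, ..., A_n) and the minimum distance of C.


Weight distribution: A_0 = 1, A_1 = 1, A_2 = 1, A_3 = 4, A_4 = 5, A_5 = 3, A_6 = 1. Minimum distance d = 1.

Enumerate all 2^4 = 16 messages m ∈ F_2^4.
For each, compute codeword c = mG in F_2^7, then tally its weight.
  m = 0000 → c = 0000000, weight = 0.
  m = 1000 → c = 1010001, weight = 3.
  m = 0100 → c = 1010000, weight = 2.
  m = 1100 → c = 0000001, weight = 1.
  m = 0010 → c = 1011110, weight = 5.
  m = 1010 → c = 0001111, weight = 4.
  m = 0110 → c = 0001110, weight = 3.
  m = 1110 → c = 1011111, weight = 6.
  m = 0001 → c = 0111010, weight = 4.
  m = 1001 → c = 1101011, weight = 5.
  m = 0101 → c = 1101010, weight = 4.
  m = 1101 → c = 0111011, weight = 5.
  m = 0011 → c = 1100100, weight = 3.
  m = 1011 → c = 0110101, weight = 4.
  m = 0111 → c = 0110100, weight = 3.
  m = 1111 → c = 1100101, weight = 4.
Tally weights:
  weight 0: 1 codewords.
  weight 1: 1 codewords.
  weight 2: 1 codewords.
  weight 3: 4 codewords.
  weight 4: 5 codewords.
  weight 5: 3 codewords.
  weight 6: 1 codewords.
Minimum distance d = smallest w > 0 with A_w > 0 = 1.
Sanity: Σ A_w = 16 = 2^4 = 16 ✓.
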